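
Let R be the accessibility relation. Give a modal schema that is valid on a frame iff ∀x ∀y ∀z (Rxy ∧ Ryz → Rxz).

The condition is transitivity. The 4 schema □ψ → □□ψ defines it.
Suppose □ψ→□□ψ is valid. Take Rxy, Ryz and set V(ψ)={w : Rxw}. Then □ψ at x, so □□ψ at x, so □ψ at y, so ψ at z, i.e. Rxz.

□ψ → □□ψ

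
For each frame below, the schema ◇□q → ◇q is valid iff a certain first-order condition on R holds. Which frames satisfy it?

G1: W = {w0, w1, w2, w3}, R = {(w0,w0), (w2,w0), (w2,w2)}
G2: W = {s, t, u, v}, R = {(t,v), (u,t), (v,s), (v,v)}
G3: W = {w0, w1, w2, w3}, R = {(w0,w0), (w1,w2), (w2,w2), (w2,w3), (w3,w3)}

Frame correspondent (Sahlqvist): ∀x ∀y (xRy → ∃w (yRw ∧ xRw)) — i.e. a generalized confluence (Geach) condition.
G1: holds.
G2: fails — uRt but no w with tRw and uRw.
G3: holds.

G1, G3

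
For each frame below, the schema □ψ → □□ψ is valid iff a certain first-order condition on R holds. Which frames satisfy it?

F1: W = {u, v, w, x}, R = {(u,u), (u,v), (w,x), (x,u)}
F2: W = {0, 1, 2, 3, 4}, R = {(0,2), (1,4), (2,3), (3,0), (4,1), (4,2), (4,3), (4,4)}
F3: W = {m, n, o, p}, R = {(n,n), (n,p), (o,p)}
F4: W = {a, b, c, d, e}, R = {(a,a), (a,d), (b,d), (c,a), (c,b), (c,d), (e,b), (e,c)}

F3

The schema corresponds to transitivity: ∀x ∀y ∀z (Rxy ∧ Ryz → Rxz).
F1: fails — Rxu and Ruv but not Rxv.
F2: fails — R02 and R23 but not R03.
F3: condition met.
F4: fails — Reb and Rbd but not Red.
Valid on: F3.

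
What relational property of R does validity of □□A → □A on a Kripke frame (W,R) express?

This is the C4 axiom.
Its frame correspondent is density — ∀x ∀y (Rxy → ∃z (Rxz ∧ Rzy)).

density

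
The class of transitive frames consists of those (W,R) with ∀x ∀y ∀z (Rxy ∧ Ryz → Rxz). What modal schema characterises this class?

This is transitivity; the standard corresponding axiom is 4: □ψ → □□ψ.
Suppose □ψ→□□ψ is valid. Take Rxy, Ryz and set V(ψ)={w : Rxw}. Then □ψ at x, so □□ψ at x, so □ψ at y, so ψ at z, i.e. Rxz.

□ψ → □□ψ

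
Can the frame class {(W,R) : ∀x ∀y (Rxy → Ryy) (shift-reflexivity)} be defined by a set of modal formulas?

Yes — defined by □(□q → q)

This is a Sahlqvist condition; the T□ axiom □(□q → q) defines it.
Suppose □(□q→q) is valid. Take Rxy and set V(q)={w : Ryw}. Then at y, □q holds; since □(□q→q) at x, □q→q at y, so q at y, i.e. Ryy.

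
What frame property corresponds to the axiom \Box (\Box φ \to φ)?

shift-reflexivity

Suppose □(□φ→φ) is valid. Take Rxy and set V(φ)={w : Ryw}. Then at y, □φ holds; since □(□φ→φ) at x, □φ→φ at y, so φ at y, i.e. Ryy.
Conversely, on a frame with shift-reflexivity the schema holds at every world under every valuation.
Frame condition: \forall x \forall y (Rxy \to Ryy).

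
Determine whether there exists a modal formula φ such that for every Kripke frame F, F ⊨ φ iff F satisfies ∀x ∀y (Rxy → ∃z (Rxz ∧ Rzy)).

Yes — defined by □□p → □p

Yes: it is density, defined by the C4 schema □□p → □p.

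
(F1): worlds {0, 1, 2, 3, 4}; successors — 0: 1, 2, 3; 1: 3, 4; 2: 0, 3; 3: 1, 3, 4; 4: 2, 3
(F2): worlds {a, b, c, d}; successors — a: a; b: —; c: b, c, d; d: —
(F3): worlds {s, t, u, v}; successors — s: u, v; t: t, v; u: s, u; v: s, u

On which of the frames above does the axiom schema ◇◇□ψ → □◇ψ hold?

The schema corresponds to a generalized confluence (Geach) condition: ∀x ∀y ∀z ((xR²y ∧ xRz) → ∃w (yRw ∧ zRw)).
(F1): holds.
(F2): fails — cR²b, cRb but no w with bRw and bRw.
(F3): fails — tR²t, tRv but no w with tRw and vRw.
Valid on: (F1).

(F1)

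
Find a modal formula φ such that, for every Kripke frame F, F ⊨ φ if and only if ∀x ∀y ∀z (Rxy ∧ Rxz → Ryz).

The condition is the Euclidean property. The 5 schema ◇r → □◇r defines it.

◇r → □◇r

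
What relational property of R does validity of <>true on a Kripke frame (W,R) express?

◇⊤ holds at w iff w has a successor, so frame-validity of ◇⊤ is exactly seriality. Equivalently via □ψ → ◇ψ:
Suppose □ψ→◇ψ is valid. At any x set V(ψ)=W. Then □ψ at x, so ◇ψ at x, so x has a successor.

seriality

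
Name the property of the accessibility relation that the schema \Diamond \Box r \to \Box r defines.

This schema is equivalent to the 5 axiom ◇r → □◇r.
It corresponds to the Euclidean property: \forall x \forall y \forall z (Rxy \wedge Rxz \to Ryz).

The Euclidean property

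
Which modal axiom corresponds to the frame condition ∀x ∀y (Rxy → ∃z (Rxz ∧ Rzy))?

A defining formula is □□s → □s (the C4 axiom).
Suppose □□s→□s is valid. Take Rxy and set V(s)={w : xR²w}. Then □□s at x, so □s at x, so s at y, i.e. ∃z(Rxz∧Rzy).

□□s → □s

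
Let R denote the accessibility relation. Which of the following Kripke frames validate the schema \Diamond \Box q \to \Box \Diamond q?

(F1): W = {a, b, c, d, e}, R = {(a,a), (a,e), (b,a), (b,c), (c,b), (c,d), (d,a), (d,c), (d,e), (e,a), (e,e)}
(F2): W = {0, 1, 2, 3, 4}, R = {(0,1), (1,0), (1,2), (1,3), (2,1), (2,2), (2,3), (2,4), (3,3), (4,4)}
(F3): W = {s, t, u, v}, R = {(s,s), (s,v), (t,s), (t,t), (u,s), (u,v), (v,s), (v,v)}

(F3)

The schema corresponds to convergence: \forall x \forall y \forall z (Rxy \wedge Rxz \to \exists w (Ryw \wedge Rzw)).
(F1): fails — Rbc and Rba but c and a have no common successor.
(F2): fails — R10 and R13 but 0 and 3 have no common successor.
(F3): satisfies the condition.
Valid on: (F3).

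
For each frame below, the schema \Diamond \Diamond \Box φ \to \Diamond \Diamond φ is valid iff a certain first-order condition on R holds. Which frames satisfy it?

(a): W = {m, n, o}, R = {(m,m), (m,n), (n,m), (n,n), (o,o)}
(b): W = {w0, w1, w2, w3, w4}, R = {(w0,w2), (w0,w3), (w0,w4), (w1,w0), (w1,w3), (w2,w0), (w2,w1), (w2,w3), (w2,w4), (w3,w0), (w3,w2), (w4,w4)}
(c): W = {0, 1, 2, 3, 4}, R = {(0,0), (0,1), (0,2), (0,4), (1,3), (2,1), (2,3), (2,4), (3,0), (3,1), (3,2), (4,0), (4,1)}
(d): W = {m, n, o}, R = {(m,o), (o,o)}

(a), (b), (d)

This is the axiom for a generalized confluence (Geach) condition; its first-order frame correspondent is \forall x \forall y (x R^2 y \to \exists w (yRw \wedge x R^2 w)).
(a): satisfies the condition.
(b): satisfies the condition.
(c): fails — 1R²1 but no w with 1Rw and 1R²w.
(d): satisfies the condition.
Valid on: (a), (b), (d).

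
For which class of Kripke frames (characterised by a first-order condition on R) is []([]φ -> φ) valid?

Shift-reflexivity

Suppose □(□φ→φ) is valid. Take Rxy and set V(φ)={w : Ryw}. Then at y, □φ holds; since □(□φ→φ) at x, □φ→φ at y, so φ at y, i.e. Ryy.
Conversely, any frame satisfying forall x forall y (Rxy -> Ryy) validates the schema.
Frame condition: forall x forall y (Rxy -> Ryy).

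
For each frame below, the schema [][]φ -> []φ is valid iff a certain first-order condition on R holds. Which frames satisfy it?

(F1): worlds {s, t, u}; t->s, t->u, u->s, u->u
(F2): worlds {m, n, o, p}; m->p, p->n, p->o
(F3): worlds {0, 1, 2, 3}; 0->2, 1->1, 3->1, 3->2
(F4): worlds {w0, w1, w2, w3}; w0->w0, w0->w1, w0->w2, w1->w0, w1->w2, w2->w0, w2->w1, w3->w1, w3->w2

This is the axiom for density; its first-order frame correspondent is forall x forall y (Rxy -> exists z (Rxz & Rzy)).
(F1): condition met.
(F2): fails — Rpn but no z with Rpz and Rzn.
(F3): fails — R32 but no z with R3z and Rz2.
(F4): condition met.
Valid on: (F1), (F4).

(F1), (F4)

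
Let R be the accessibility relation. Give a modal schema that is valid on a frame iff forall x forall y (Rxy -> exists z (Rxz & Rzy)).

A defining formula is □□ψ → □ψ (the C4 axiom).

□□ψ → □ψ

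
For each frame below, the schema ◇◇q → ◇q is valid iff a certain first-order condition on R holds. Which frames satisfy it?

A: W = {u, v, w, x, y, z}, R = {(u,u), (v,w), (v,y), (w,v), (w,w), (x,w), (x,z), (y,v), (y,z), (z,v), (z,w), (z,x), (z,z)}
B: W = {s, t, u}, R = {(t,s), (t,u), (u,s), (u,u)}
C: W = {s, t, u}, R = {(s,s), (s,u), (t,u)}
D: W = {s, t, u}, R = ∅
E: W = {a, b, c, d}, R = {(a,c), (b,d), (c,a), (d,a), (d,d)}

B, C, D

Frame correspondent (Sahlqvist): ∀x ∀y ∀z (Rxy ∧ Ryz → Rxz) — i.e. transitivity.
A: fails — Rxw and Rwv but not Rxv.
B: satisfies the condition.
C: satisfies the condition.
D: satisfies the condition.
E: fails — Rac and Rca but not Raa.
Valid on: B, C, D.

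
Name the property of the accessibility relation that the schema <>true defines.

◇⊤ holds at w iff w has a successor, so frame-validity of ◇⊤ is exactly seriality. Equivalently via □A → ◇A:
Suppose □A→◇A is valid. At any x set V(A)=W. Then □A at x, so ◇A at x, so x has a successor.

seriality: forall x exists y Rxy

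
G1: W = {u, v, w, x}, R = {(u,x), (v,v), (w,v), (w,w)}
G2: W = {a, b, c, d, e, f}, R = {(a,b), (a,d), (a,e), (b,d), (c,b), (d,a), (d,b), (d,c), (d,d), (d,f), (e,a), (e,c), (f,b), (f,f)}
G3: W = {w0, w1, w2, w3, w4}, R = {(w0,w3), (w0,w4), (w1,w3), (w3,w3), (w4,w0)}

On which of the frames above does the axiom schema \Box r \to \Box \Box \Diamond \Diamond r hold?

G1

Frame correspondent (Sahlqvist): \forall x \forall z (x R^2 z \to \exists w (xRw \wedge z R^2 w)) — i.e. a generalized confluence (Geach) condition.
G1: ✓.
G2: fails — eR²e but no w with eRw and eR²w.
G3: fails — w4R²w3 but no w with w4Rw and w3R²w.
Valid on: G1.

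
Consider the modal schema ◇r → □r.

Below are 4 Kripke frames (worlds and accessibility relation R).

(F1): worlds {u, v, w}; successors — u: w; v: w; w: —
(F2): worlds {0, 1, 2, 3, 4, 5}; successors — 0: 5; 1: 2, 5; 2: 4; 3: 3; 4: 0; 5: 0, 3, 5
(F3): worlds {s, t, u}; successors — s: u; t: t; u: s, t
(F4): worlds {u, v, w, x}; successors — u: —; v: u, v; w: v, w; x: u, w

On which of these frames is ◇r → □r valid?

(F1)

This is the axiom for partial functionality; its first-order frame correspondent is ∀x ∀y ∀z (Rxy ∧ Rxz → y = z).
(F1): holds.
(F2): fails — 1 sees both 2 and 5.
(F3): fails — u sees both s and t.
(F4): fails — v sees both u and v.
Valid on: (F1).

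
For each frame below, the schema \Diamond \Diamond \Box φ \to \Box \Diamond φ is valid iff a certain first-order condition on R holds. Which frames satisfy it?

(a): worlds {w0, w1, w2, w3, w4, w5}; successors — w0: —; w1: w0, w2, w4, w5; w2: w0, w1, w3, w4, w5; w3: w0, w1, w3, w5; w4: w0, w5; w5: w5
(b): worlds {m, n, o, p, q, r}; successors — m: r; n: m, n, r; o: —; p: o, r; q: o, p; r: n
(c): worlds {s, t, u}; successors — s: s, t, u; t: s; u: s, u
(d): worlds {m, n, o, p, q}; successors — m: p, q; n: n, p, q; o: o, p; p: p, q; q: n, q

(c)

The schema corresponds to a generalized confluence (Geach) condition: \forall x \forall y \forall z ((x R^2 y \wedge xRz) \to \exists w (yRw \wedge zRw)).
(a): fails — w1R²w0, w1Rw0 but no w with w0Rw and w0Rw.
(b): fails — nR²m, nRr but no w with mRw and rRw.
(c): condition met.
(d): fails — oR²q, oRo but no w with qRw and oRw.
Valid on: (c).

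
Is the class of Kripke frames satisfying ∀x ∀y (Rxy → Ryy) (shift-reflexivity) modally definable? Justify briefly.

Definable; □(□r → r) defines it

The condition is shift-reflexivity. A defining modal formula is □(□r → r).
Suppose □(□r→r) is valid. Take Rxy and set V(r)={w : Ryw}. Then at y, □r holds; since □(□r→r) at x, □r→r at y, so r at y, i.e. Ryy.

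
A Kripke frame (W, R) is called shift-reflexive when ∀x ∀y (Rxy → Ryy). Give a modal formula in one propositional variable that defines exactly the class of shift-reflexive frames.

□(□p → p)

A defining formula is □(□p → p) (the T□ axiom).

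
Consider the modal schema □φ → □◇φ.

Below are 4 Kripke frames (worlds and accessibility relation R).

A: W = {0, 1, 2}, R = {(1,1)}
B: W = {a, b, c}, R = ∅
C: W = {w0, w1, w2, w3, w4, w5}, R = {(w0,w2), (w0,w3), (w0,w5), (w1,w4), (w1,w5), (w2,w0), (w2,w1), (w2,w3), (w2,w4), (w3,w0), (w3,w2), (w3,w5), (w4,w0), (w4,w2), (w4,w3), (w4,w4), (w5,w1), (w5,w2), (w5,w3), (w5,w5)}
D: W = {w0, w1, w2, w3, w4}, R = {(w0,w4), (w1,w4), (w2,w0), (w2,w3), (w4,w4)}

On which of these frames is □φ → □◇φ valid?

A, B, C

The schema corresponds to a generalized confluence (Geach) condition: ∀x ∀z (xRz → ∃w (xRw ∧ zRw)).
A: ✓.
B: ✓.
C: ✓.
D: fails — w2Rw0 but no w with w2Rw and w0Rw.
Valid on: A, B, C.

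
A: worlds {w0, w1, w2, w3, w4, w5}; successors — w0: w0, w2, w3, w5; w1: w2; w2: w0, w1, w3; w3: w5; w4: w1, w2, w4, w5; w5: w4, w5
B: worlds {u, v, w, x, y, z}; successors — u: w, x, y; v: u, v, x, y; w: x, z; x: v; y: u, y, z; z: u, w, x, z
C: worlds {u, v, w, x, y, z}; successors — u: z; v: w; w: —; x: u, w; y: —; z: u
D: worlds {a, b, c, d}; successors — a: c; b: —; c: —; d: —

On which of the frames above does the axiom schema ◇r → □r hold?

D

This is the axiom for partial functionality; its first-order frame correspondent is ∀x ∀y ∀z (Rxy ∧ Rxz → y = z).
A: fails — w0 sees both w0 and w2.
B: fails — u sees both w and x.
C: fails — x sees both u and w.
D: ✓.
Valid on: D.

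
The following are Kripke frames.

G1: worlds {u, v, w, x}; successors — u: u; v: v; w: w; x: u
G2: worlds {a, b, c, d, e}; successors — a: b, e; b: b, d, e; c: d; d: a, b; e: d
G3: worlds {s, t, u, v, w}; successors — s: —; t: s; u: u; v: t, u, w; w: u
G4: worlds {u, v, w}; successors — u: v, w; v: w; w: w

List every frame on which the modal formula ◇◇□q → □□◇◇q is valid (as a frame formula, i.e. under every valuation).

The schema corresponds to a generalized confluence (Geach) condition: ∀x ∀y ∀z ((xR²y ∧ xR²z) → ∃w (yRw ∧ zR²w)).
G1: satisfies the condition.
G2: fails — aR²e, aR²e but no w with eRw and eR²w.
G3: fails — vR²s, vR²s but no w* with sRw* and sR²w*.
G4: satisfies the condition.

G1, G4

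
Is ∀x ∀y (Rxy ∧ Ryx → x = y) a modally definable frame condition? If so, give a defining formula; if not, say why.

No — not modally definable

If a class were modally definable it would be closed under surjective bounded morphisms (Goldblatt–Thomason).
The 8-cycle (worlds s,t,u,v,w,x,y,z with s→t→u→v→w→x→y→z→s) is antisymmetric. Sending even-indexed worlds to • and odd-indexed worlds to ∘ is a surjective bounded morphism onto the two-world frame with •↔∘, which is not antisymmetric.
Hence antisymmetry is not modally definable.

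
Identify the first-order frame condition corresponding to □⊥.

Emptiness of R

□⊥ is valid iff no world has any successor (otherwise □⊥ fails at any world with one).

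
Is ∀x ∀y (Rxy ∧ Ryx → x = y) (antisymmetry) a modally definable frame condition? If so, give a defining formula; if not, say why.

Modal frame validity is preserved under surjective bounded morphisms.
The 8-cycle (worlds a,b,c,d,e,f,g,h with a→b→c→d→e→f→g→h→a) is antisymmetric. Sending even-indexed worlds to • and odd-indexed worlds to ∘ is a surjective bounded morphism onto the two-world frame with •↔∘, which is not antisymmetric.
Hence antisymmetry is not modally definable.

No — not modally definable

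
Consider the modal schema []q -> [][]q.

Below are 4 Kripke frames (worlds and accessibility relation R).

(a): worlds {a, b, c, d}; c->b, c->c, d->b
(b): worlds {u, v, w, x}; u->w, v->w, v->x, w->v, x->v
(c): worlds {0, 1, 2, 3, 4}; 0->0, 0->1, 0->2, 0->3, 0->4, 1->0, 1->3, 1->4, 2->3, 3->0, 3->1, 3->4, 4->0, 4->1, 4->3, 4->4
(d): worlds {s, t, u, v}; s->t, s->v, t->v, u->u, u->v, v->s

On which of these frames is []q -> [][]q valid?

This is the axiom for transitivity; its first-order frame correspondent is forall x forall y forall z (Rxy & Ryz -> Rxz).
(a): holds.
(b): fails — Ruw and Rwv but not Ruv.
(c): fails — R10 and R02 but not R12.
(d): fails — Ruv and Rvs but not Rus.

(a)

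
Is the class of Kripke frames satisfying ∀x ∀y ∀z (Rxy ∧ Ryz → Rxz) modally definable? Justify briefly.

This is a Sahlqvist condition; the 4 axiom □r → □□r defines it.
Suppose □r→□□r is valid. Take Rxy, Ryz and set V(r)={w : Rxw}. Then □r at x, so □□r at x, so □r at y, so r at z, i.e. Rxz.

Definable; □r → □□r defines it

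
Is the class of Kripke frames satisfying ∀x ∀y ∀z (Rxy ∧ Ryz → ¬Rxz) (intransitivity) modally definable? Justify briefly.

If a class were modally definable it would be closed under surjective bounded morphisms (Goldblatt–Thomason).
The 7-cycle (worlds s,t,u,v,w,x,y with s→t→u→v→w→x→y→s) is intransitive. Mapping every world to a single reflexive point • is a surjective bounded morphism; the reflexive point is not intransitive (R••∧R•• but R••).
Hence intransitivity is not modally definable.

No — not modally definable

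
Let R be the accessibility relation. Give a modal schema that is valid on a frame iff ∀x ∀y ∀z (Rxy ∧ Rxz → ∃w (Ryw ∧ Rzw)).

◇□ψ → □◇ψ

This is convergence; the standard corresponding axiom is .2: ◇□ψ → □◇ψ.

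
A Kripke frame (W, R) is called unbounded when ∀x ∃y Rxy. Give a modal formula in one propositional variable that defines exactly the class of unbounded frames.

A defining formula is □q → ◇q (the D axiom).
Suppose □q→◇q is valid. At any x set V(q)=W. Then □q at x, so ◇q at x, so x has a successor.

□q → ◇q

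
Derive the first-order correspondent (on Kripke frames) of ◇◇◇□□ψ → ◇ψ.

This is a Sahlqvist (Geach-type) schema ◇^3□^2ψ → □^0◇^1ψ.
First-order correspondent: ∀x ∀y (xR³y → ∃w (yR²w ∧ xRw)).

∀x ∀y (xR³y → ∃w (yR²w ∧ xRw))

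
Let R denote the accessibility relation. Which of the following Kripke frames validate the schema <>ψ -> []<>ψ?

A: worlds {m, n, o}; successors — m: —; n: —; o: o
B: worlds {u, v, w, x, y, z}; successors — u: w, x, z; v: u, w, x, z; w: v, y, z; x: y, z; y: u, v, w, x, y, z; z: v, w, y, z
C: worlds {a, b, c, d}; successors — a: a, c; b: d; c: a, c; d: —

A

The schema corresponds to the Euclidean property: forall x forall y forall z (Rxy & Rxz -> Ryz).
A: condition met.
B: fails — Ruw and Ruw but not Rww.
C: fails — Rbd and Rbd but not Rdd.
Valid on: A.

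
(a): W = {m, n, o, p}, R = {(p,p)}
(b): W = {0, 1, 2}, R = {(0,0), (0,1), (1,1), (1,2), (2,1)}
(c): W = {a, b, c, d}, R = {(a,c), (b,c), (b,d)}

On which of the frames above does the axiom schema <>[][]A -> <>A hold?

(a), (b)

This is the axiom for a generalized confluence (Geach) condition; its first-order frame correspondent is forall x forall y (xRy -> exists w (y R^2 w & xRw)).
(a): ✓.
(b): ✓.
(c): fails — aRc but no w with cR²w and aRw.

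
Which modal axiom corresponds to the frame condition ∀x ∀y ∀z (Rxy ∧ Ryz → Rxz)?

This is transitivity; the standard corresponding axiom is 4: □p → □□p.
Suppose □p→□□p is valid. Take Rxy, Ryz and set V(p)={w : Rxw}. Then □p at x, so □□p at x, so □p at y, so p at z, i.e. Rxz.

□p → □□p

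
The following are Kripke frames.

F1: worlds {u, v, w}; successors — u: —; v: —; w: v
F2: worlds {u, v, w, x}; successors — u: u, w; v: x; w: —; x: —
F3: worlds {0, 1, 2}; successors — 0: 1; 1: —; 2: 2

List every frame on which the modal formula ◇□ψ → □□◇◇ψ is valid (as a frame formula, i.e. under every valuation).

F1, F3

The schema corresponds to a generalized confluence (Geach) condition: ∀x ∀y ∀z ((xRy ∧ xR²z) → ∃w (yRw ∧ zR²w)).
F1: holds.
F2: fails — uRu, uR²w but no t with uRt and wR²t.
F3: holds.
Valid on: F1, F3.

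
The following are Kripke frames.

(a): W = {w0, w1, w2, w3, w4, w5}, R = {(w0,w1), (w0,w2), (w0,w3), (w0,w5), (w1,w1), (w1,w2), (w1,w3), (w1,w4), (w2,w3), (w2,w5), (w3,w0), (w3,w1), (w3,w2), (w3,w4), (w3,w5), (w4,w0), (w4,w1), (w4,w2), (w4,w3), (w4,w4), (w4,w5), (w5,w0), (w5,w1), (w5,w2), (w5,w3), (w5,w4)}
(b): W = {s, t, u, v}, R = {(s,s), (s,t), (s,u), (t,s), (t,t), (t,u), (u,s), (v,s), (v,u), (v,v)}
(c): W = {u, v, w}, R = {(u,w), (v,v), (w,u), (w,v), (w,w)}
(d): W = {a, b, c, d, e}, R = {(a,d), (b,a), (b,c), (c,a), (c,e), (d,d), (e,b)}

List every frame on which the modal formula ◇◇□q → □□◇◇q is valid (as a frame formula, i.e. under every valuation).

(a), (b)

Frame correspondent (Sahlqvist): ∀x ∀y ∀z ((xR²y ∧ xR²z) → ∃w (yRw ∧ zR²w)) — i.e. a generalized confluence (Geach) condition.
(a): ✓.
(b): ✓.
(c): fails — uR²u, uR²v but no t with uRt and vR²t.
(d): fails — bR²a, bR²e but no w with aRw and eR²w.
Valid on: (a), (b).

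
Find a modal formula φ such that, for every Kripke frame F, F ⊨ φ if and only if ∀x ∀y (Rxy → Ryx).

p → □◇p

This is symmetry; the standard corresponding axiom is B: p → □◇p.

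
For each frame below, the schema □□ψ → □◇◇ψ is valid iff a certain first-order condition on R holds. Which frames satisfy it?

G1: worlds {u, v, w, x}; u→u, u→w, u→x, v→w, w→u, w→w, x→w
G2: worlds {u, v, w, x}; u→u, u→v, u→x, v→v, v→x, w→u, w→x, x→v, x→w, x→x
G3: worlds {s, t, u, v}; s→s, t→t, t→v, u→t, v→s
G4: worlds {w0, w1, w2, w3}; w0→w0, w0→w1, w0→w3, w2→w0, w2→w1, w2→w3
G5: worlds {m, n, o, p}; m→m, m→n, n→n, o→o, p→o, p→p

This is the axiom for a generalized confluence (Geach) condition; its first-order frame correspondent is ∀x ∀z (xRz → ∃w (xR²w ∧ zR²w)).
G1: satisfies the condition.
G2: satisfies the condition.
G3: satisfies the condition.
G4: fails — w0Rw1 but no w with w0R²w and w1R²w.
G5: satisfies the condition.

G1, G2, G3, G5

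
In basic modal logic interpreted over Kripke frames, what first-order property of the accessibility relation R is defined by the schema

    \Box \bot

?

□⊥ is valid iff no world has any successor (otherwise □⊥ fails at any world with one).

Emptiness of R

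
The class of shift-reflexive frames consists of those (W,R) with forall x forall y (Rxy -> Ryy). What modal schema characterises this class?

□(□p → p)

The condition is shift-reflexivity. The T□ schema □(□p → p) defines it.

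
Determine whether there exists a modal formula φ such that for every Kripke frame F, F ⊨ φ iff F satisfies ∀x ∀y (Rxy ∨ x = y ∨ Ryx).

Any modally definable frame class is closed under disjoint unions.
Take 4 disjoint single-world reflexive frames: each is trivially connected, but their disjoint union has 4 worlds with no edge between distinct components, so it is not connected.
So the class is not modally definable.

Not modally definable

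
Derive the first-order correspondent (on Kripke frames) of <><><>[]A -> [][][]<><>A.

forall x forall y forall z ((x R^3 y & x R^3 z) -> exists w (yRw & z R^2 w))

This is a Sahlqvist (Geach-type) schema ◇^3□^1A → □^3◇^2A.
Minimal-valuation argument: fix x; take any y with xR^3y and any z with xR^3z. Set V(A) to the set of worlds R-reachable from y in exactly 1 step. Then □^1A holds at y, so the antecedent holds at x; validity forces ◇^2A at z, giving a w with zR^2w and yR^1w.
First-order correspondent: forall x forall y forall z ((x R^3 y & x R^3 z) -> exists w (yRw & z R^2 w)).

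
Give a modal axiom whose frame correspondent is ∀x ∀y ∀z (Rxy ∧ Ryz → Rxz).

The condition is transitivity. The 4 schema □p → □□p defines it.
Suppose □p→□□p is valid. Take Rxy, Ryz and set V(p)={w : Rxw}. Then □p at x, so □□p at x, so □p at y, so p at z, i.e. Rxz.

□p → □□p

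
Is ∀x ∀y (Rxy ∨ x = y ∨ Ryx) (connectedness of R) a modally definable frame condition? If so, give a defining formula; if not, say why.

Any modally definable frame class is closed under disjoint unions.
Take 3 disjoint single-world reflexive frames: each is trivially connected, but their disjoint union has 3 worlds with no edge between distinct components, so it is not connected.
So the class is not modally definable.

No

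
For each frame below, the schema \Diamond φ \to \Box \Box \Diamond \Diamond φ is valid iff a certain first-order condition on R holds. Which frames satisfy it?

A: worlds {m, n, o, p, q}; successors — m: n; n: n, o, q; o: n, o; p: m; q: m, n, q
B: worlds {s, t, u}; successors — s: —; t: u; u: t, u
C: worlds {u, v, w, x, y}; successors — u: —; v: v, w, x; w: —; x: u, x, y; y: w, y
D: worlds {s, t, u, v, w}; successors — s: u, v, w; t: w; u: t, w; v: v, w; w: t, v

This is the axiom for a generalized confluence (Geach) condition; its first-order frame correspondent is \forall x \forall y \forall z ((xRy \wedge x R^2 z) \to \exists w (y = w \wedge z R^2 w)).
A: fails — qRm, qR²m but no w with m=w and mR²w.
B: condition met.
C: fails — vRv, vR²u but no t with v=t and uR²t.
D: fails — sRu, sR²t but no w* with u=w* and tR²w*.

B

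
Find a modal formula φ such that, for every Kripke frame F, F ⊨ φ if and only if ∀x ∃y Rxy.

A defining formula is □q → ◇q (the D axiom).
Suppose □q→◇q is valid. At any x set V(q)=W. Then □q at x, so ◇q at x, so x has a successor.

□q → ◇q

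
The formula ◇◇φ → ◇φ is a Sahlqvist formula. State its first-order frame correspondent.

Transitivity

Equivalently (dual form): □φ → □□φ.
Suppose □φ→□□φ is valid. Take Rxy, Ryz and set V(φ)={w : Rxw}. Then □φ at x, so □□φ at x, so □φ at y, so φ at z, i.e. Rxz.
Conversely, on a frame with transitivity the schema holds at every world under every valuation.
Frame condition: ∀x ∀y ∀z (Rxy ∧ Ryz → Rxz).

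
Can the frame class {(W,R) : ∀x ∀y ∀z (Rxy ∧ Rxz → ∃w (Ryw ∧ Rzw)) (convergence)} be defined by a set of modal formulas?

Definable; ◇□p → □◇p defines it

Yes: it is convergence, defined by the .2 schema ◇□p → □◇p.
Suppose ◇□p→□◇p is valid. Take Rxy, Rxz and set V(p)={w : Ryw}. Then □p at y so ◇□p at x, so □◇p at x, so ◇p at z, giving w with Rzw and Ryw.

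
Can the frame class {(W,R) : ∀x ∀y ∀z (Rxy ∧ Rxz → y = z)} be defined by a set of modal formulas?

The condition is partial functionality. A defining modal formula is ◇r → □r.
Suppose ◇r→□r is valid. Take Rxy, Rxz and set V(r)={y}. Then ◇r at x, so □r at x, so r at z, i.e. z=y.

Definable; ◇r → □r defines it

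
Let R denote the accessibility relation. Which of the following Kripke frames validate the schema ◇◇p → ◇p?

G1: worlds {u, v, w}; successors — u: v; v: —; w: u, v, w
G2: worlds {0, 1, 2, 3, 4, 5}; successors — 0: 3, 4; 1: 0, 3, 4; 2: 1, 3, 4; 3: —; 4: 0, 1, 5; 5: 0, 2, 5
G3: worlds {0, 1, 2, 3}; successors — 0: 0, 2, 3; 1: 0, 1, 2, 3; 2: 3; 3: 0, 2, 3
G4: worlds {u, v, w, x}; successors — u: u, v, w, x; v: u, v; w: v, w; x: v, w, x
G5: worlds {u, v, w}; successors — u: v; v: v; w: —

This is the axiom for transitivity; its first-order frame correspondent is ∀x ∀y ∀z (Rxy ∧ Ryz → Rxz).
G1: condition met.
G2: fails — R45 and R52 but not R42.
G3: fails — R23 and R32 but not R22.
G4: fails — Rvu and Ruw but not Rvw.
G5: condition met.

G1, G5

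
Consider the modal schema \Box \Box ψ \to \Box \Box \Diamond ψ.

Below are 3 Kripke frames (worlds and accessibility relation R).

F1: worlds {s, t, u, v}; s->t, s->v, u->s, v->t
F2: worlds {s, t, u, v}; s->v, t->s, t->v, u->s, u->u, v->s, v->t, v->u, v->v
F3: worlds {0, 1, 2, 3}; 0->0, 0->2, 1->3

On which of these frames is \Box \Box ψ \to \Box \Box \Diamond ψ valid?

F2

The schema corresponds to a generalized confluence (Geach) condition: \forall x \forall z (x R^2 z \to \exists w (x R^2 w \wedge zRw)).
F1: fails — sR²t but no w with sR²w and tRw.
F2: holds.
F3: fails — 0R²2 but no w with 0R²w and 2Rw.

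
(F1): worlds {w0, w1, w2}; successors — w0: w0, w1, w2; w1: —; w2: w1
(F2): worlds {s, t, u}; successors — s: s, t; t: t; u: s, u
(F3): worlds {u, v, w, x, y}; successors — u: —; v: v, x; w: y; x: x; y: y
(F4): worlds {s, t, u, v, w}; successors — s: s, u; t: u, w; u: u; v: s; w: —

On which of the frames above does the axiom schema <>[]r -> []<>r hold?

Frame correspondent (Sahlqvist): forall x forall y forall z (Rxy & Rxz -> exists w (Ryw & Rzw)) — i.e. convergence.
(F1): fails — Rw0w1 and Rw0w1 but w1 and w1 have no common successor.
(F2): satisfies the condition.
(F3): satisfies the condition.
(F4): fails — Rtw and Rtw but w and w have no common successor.

(F2), (F3)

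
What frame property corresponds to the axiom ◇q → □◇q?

Suppose ◇q→□◇q is valid. Take Rxy, Rxz and set V(q)={y}. Then ◇q at x, so □◇q at x, so ◇q at z, so some w with Rzw has q; w=y, i.e. Rzy. By symmetry of the argument, Ryz.
Conversely, on a frame with the Euclidean property the schema holds at every world under every valuation.
Frame condition: ∀x ∀y ∀z (Rxy ∧ Rxz → Ryz).

The Euclidean property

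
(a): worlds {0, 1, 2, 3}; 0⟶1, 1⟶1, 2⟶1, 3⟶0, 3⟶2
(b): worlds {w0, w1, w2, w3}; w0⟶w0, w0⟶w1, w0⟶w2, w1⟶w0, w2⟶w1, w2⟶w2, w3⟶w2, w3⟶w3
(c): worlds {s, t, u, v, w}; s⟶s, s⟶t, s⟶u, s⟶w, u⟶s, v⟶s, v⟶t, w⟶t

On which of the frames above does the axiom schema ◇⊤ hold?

(a), (b)

This is the axiom for seriality; its first-order frame correspondent is ∀x ∃y Rxy.
(a): ✓.
(b): ✓.
(c): fails — world t has no successor.
Valid on: (a), (b).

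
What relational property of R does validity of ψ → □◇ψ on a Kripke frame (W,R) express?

Suppose ψ→□◇ψ is valid. Take Rxy and set V(ψ)={x}. Then ψ at x, so □◇ψ at x, so ◇ψ at y, so some z with Ryz has ψ; z=x, i.e. Ryx.

Symmetry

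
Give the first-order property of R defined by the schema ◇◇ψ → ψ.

This is a Sahlqvist (Geach-type) schema ◇^2□^0ψ → □^0◇^0ψ.
First-order correspondent: ∀x ∀y (xR²y → ∃w (y = w ∧ x = w)).

∀x ∀y (xR²y → ∃w (y = w ∧ x = w))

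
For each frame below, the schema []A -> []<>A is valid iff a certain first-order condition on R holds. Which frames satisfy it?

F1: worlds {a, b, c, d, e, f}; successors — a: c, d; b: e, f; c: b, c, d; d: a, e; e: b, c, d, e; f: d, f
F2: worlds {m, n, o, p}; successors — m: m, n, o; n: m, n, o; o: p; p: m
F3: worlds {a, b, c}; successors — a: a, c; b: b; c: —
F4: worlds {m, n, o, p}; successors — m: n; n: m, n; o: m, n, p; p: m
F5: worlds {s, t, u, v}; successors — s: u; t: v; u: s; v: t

none

Frame correspondent (Sahlqvist): forall x forall z (xRz -> exists w (xRw & zRw)) — i.e. a generalized confluence (Geach) condition.
F1: fails — aRd but no w with aRw and dRw.
F2: fails — mRo but no w with mRw and oRw.
F3: fails — aRc but no w with aRw and cRw.
F4: fails — pRm but no w with pRw and mRw.
F5: fails — sRu but no w with sRw and uRw.
Valid on no frame.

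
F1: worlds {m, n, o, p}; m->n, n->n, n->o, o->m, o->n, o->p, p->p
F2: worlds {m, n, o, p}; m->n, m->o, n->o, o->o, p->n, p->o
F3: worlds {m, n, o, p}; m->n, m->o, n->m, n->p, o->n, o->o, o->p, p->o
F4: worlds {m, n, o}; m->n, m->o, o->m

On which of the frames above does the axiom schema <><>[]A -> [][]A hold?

F2

This is the axiom for a generalized confluence (Geach) condition; its first-order frame correspondent is forall x forall y forall z ((x R^2 y & x R^2 z) -> exists w (yRw & z = w)).
F1: fails — mR²o, mR²o but no w with oRw and o=w.
F2: satisfies the condition.
F3: fails — mR²m, mR²m but no w with mRw and m=w.
F4: fails — mR²m, mR²m but no w with mRw and m=w.
Valid on: F2.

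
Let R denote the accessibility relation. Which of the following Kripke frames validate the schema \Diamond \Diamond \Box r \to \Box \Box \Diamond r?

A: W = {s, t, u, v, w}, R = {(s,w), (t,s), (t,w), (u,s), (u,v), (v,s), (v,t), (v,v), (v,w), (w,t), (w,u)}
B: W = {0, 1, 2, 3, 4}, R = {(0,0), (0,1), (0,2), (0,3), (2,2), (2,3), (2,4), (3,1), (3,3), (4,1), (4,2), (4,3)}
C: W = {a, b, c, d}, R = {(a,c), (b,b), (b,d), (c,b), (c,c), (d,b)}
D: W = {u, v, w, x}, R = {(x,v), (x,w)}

C, D

The schema corresponds to a generalized confluence (Geach) condition: \forall x \forall y \forall z ((x R^2 y \wedge x R^2 z) \to \exists w (yRw \wedge zRw)).
A: fails — tR²t, tR²w but no w* with tRw* and wRw*.
B: fails — 0R²0, 0R²1 but no w with 0Rw and 1Rw.
C: holds.
D: holds.
Valid on: C, D.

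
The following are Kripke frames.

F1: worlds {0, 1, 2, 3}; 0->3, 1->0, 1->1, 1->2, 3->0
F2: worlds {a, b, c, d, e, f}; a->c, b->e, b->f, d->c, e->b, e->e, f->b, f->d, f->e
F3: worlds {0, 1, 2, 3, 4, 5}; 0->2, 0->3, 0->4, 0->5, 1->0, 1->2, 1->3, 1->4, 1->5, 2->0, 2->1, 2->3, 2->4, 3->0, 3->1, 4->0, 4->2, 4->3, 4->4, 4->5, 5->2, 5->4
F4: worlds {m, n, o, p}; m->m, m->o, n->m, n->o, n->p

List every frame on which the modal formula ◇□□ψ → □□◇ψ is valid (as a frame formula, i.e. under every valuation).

F3

The schema corresponds to a generalized confluence (Geach) condition: ∀x ∀y ∀z ((xRy ∧ xR²z) → ∃w (yR²w ∧ zRw)).
F1: fails — 1R0, 1R²0 but no w with 0R²w and 0Rw.
F2: fails — bRe, bR²d but no w with eR²w and dRw.
F3: condition met.
F4: fails — mRm, mR²o but no w with mR²w and oRw.
Valid on: F3.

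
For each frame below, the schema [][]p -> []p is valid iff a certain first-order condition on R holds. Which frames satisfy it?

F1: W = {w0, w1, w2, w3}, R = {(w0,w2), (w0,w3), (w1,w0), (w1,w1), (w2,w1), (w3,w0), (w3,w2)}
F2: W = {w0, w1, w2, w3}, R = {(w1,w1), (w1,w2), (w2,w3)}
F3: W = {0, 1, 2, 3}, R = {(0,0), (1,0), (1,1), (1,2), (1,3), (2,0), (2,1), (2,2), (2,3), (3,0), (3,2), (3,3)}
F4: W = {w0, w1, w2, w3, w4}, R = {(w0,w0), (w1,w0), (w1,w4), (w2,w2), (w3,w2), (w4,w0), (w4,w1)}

F3

Frame correspondent (Sahlqvist): forall x forall y (Rxy -> exists z (Rxz & Rzy)) — i.e. density.
F1: fails — Rw3w0 but no z with Rw3z and Rzw0.
F2: fails — Rw2w3 but no z with Rw2z and Rzw3.
F3: ✓.
F4: fails — Rw4w1 but no z with Rw4z and Rzw1.
Valid on: F3.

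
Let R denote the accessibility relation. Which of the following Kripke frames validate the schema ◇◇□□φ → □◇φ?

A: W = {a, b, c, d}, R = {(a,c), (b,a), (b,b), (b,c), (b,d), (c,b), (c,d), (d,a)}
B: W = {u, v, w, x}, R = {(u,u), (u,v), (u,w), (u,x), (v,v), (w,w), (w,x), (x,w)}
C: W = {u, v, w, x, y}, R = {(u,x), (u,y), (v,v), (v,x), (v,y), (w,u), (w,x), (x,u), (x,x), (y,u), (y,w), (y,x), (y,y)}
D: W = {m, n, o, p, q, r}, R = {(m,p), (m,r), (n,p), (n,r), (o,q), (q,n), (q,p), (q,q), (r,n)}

Frame correspondent (Sahlqvist): ∀x ∀y ∀z ((xR²y ∧ xRz) → ∃w (yR²w ∧ zRw)) — i.e. a generalized confluence (Geach) condition.
A: fails — aR²d, aRc but no w with dR²w and cRw.
B: fails — uR²v, uRw but no t with vR²t and wRt.
C: ✓.
D: fails — mR²n, mRp but no w with nR²w and pRw.

C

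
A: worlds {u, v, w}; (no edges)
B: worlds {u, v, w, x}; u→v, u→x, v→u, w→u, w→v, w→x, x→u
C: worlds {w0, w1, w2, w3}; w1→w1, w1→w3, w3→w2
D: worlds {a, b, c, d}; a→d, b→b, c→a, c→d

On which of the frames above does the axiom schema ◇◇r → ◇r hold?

A, D

The schema corresponds to transitivity: ∀x ∀y ∀z (Rxy ∧ Ryz → Rxz).
A: holds.
B: fails — Ruv and Rvu but not Ruu.
C: fails — Rw1w3 and Rw3w2 but not Rw1w2.
D: holds.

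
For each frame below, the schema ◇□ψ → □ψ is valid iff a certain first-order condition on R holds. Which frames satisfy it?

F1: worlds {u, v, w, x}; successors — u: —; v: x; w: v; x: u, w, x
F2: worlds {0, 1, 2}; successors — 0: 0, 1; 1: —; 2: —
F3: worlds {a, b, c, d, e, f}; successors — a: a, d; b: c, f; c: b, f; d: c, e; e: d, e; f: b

Frame correspondent (Sahlqvist): ∀x ∀y ∀z (Rxy ∧ Rxz → Ryz) — i.e. the Euclidean property.
F1: fails — Rwv and Rwv but not Rvv.
F2: fails — R01 and R00 but not R10.
F3: fails — Rad and Raa but not Rda.

none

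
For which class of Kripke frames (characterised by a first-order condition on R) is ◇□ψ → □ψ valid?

Equivalently (dual form): ◇ψ → □◇ψ.
Suppose ◇ψ→□◇ψ is valid. Take Rxy, Rxz and set V(ψ)={y}. Then ◇ψ at x, so □◇ψ at x, so ◇ψ at z, so some w with Rzw has ψ; w=y, i.e. Rzy. By symmetry of the argument, Ryz.

The Euclidean property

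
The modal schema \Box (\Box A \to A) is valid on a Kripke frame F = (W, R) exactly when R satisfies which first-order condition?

shift-reflexivity

This is the T□ axiom.
It corresponds to shift-reflexivity: \forall x \forall y (Rxy \to Ryy).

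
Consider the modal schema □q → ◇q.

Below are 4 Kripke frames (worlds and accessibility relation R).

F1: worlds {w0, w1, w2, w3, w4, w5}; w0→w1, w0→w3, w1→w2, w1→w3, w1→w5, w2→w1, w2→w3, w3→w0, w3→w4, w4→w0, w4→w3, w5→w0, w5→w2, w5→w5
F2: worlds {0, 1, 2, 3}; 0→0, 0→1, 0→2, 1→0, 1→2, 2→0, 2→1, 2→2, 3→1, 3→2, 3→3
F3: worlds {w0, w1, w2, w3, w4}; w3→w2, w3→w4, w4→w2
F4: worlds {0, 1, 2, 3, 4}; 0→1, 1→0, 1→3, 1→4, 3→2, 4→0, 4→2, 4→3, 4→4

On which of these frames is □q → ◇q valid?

Frame correspondent (Sahlqvist): ∀x ∃y Rxy — i.e. seriality.
F1: holds.
F2: holds.
F3: fails — world w0 has no successor.
F4: fails — world 2 has no successor.

F1, F2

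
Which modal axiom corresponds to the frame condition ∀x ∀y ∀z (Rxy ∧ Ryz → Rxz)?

□ψ → □□ψ

The condition is transitivity. The 4 schema □ψ → □□ψ defines it.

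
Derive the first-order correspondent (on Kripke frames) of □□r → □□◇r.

This is a Sahlqvist (Geach-type) schema ◇^0□^2r → □^2◇^1r.
First-order correspondent: ∀x ∀z (xR²z → ∃w (xR²w ∧ zRw)).

∀x ∀z (xR²z → ∃w (xR²w ∧ zRw))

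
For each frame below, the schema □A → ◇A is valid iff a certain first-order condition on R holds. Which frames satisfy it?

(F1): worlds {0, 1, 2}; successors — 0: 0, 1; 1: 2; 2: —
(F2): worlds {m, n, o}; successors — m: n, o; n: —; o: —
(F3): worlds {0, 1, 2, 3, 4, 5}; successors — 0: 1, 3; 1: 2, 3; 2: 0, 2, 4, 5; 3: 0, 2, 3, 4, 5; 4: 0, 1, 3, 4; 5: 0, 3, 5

(F3)

This is the axiom for seriality; its first-order frame correspondent is ∀x ∃y Rxy.
(F1): fails — world 2 has no successor.
(F2): fails — world n has no successor.
(F3): holds.
Valid on: (F3).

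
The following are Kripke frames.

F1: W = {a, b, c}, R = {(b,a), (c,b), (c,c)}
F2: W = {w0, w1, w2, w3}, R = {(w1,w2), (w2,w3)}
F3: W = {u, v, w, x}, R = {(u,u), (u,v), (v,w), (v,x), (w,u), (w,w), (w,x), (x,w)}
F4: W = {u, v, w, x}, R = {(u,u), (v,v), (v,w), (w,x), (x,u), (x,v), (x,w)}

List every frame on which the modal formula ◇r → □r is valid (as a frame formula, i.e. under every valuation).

F2

This is the axiom for partial functionality; its first-order frame correspondent is ∀x ∀y ∀z (Rxy ∧ Rxz → y = z).
F1: fails — c sees both b and c.
F2: condition met.
F3: fails — u sees both u and v.
F4: fails — v sees both v and w.
Valid on: F2.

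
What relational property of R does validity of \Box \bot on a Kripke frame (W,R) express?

□⊥ is valid iff no world has any successor (otherwise □⊥ fails at any world with one).
Conversely, on a frame with emptiness of R the schema holds at every world under every valuation.
Frame condition: \forall x \forall y \neg Rxy.

Emptiness of R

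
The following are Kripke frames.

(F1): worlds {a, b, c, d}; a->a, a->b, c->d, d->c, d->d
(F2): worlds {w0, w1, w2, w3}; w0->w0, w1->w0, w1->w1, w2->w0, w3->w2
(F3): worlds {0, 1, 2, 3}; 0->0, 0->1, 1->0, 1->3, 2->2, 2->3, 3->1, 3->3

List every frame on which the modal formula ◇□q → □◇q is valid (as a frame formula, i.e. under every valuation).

(F2), (F3)

The schema corresponds to convergence: ∀x ∀y ∀z (Rxy ∧ Rxz → ∃w (Ryw ∧ Rzw)).
(F1): fails — Rab and Rab but b and b have no common successor.
(F2): holds.
(F3): holds.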